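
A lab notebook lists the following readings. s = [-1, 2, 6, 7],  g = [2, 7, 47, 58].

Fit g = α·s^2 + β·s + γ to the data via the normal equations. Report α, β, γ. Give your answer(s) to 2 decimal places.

α = 1.03, β = 1.06, γ = 1.70

Entries of AᵀA: Σs^2·s^2 = 3714, Σs^2·s = 566, Σs^2 = 90, Σs·s = 90, Σs = 14, Σ1 = 4.
And Σs^2·g = 4564, Σs·g = 700, Σg = 114.
Normal equations: [[3714, 566, 90]; [566, 90, 14]; [90, 14, 4]]·[α, β, γ]ᵀ = [4564, 700, 114]ᵀ.
Inverting the 3×3 Gram matrix, [α, β, γ]ᵀ = [801/781, 830/781, 121/71]ᵀ.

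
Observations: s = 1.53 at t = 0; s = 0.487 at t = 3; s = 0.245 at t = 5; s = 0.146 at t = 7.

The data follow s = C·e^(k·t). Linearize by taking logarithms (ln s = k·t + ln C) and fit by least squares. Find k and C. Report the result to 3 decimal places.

Taking logs, ln s = k·t + ln C, so regress ln s on t.
Over the data: Σt = 15.0000, Σ(t)² = 83.0000, Σln s = -3.6249, Σt·ln s = -22.6600.
Normal system: [[83.0000, 15.0000]; [15.0000, 4]]·[k, ln C]ᵀ = [-22.6600, -3.6249]ᵀ.
Δ = 83.0000·4 − (15.0000)² = 107.0000; k = (-22.6600·4 − 15.0000·-3.6249)/107.0000 = -0.33894, ln C = (83.0000·-3.6249 − 15.0000·-22.6600)/107.0000 = 0.36482, so C = exp(0.36482) = 1.44026.

k = -0.339, C = 1.440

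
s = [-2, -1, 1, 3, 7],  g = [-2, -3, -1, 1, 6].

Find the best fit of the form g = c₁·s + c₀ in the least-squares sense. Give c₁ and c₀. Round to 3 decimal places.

XᵀX·[c₁, c₀]ᵀ = Xᵀg reads: 64·c₁ + 8·c₀ = 51;  8·c₁ + 5·c₀ = 1.
Eliminating c₀: 5·(row 1) − 8·(row 2) gives 256·c₁ = 5·51 − 8·1 = 247, so c₁ = 247/256.
Then c₀ = (1 − 8·(247/256))/5 = -43/32.

c₁ = 0.965, c₀ = -1.344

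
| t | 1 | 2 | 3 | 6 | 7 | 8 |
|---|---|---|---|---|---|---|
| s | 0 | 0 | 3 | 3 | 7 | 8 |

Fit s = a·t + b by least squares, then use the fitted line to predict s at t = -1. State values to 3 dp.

The normal system AᵀA·[a, b]ᵀ = Aᵀs is [[163, 27]; [27, 6]]·[a, b]ᵀ = [140, 21]ᵀ.
Δ = 163·6 − 27² = 249.
a = (140·6 − 27·21)/249 = 91/83; b = (163·21 − 27·140)/249 = -119/83.
At t = -1: ŝ = (91/83)·(-1) + (-119/83)·(1) = -210/83.

ŝ = -2.530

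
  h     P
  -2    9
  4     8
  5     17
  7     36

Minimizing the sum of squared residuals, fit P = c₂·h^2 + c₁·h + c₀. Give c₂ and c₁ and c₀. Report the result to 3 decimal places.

c₂ = 1.019, c₁ = -2.061, c₀ = 0.763

Sums needed: Σh^2·h^2 = 3298, Σh^2·h = 524, Σh^2 = 94, Σh·h = 94, Σh = 14, Σ1 = 4.
And Σh^2·P = 2353, Σh·P = 351, ΣP = 70.
So MᵀM·[c₂, c₁, c₀]ᵀ = MᵀP: [[3298, 524, 94]; [524, 94, 14]; [94, 14, 4]]·[c₂, c₁, c₀]ᵀ = [2353, 351, 70]ᵀ.
Row-reducing yields c₂ = 373/366, c₁ = -1257/610, c₀ = 698/915.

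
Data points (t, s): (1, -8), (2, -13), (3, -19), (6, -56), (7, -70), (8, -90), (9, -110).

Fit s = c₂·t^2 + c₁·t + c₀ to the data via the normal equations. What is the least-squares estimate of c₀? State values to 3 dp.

c₀ = -5.222

Forming MᵀM = [[14452, 1836, 244]; [1836, 244, 36]; [244, 36, 7]] and Mᵀs = [-20347, -2627, -366]ᵀ gives MᵀM·[c₂, c₁, c₀]ᵀ = Mᵀs.
Inverting the 3×3 Gram matrix, [c₂, c₁, c₀]ᵀ = [-12161/10752, -5323/3584, -7019/1344]ᵀ.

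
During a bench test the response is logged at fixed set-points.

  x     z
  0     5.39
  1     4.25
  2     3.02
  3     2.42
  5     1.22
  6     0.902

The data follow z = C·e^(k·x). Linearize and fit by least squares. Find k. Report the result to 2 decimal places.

k = -0.30

Taking logs, ln z = k·x + ln C, so regress ln z on x.
AᵀA = [[75.0000, 17.0000]; [17.0000, 6]], rhs = [6.6841, 5.2162]ᵀ  (here Σx = 17.0000, Σ(x)² = 75.0000, Σln z = 5.2162, Σx·ln z = 6.6841).
Δ = 75.0000·6 − (17.0000)² = 161.0000; k = (6.6841·6 − 17.0000·5.2162)/161.0000 = -0.30168, ln C = (75.0000·5.2162 − 17.0000·6.6841)/161.0000 = 1.72413.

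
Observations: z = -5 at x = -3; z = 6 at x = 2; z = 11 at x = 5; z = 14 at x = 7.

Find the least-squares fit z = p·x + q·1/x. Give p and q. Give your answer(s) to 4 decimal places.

p = 1.9546, q = 2.4864

Entries of MᵀM: Σx·x = 87, Σx·1/x = 4, Σ1/x·1/x = 18589/44100.
And Σx·z = 180, Σ1/x·z = 133/15.
So MᵀM·[p, q]ᵀ = Mᵀz: [[87, 4]; [4, 18589/44100]]·[p, q]ᵀ = [180, 133/15]ᵀ.
Determinant 87·(18589/44100) − 4² = 303881/14700.
p = (180·(18589/44100) − 4·(133/15))/(303881/14700) = 593980/303881; q = (87·(133/15) − 4·180)/(303881/14700) = 755580/303881.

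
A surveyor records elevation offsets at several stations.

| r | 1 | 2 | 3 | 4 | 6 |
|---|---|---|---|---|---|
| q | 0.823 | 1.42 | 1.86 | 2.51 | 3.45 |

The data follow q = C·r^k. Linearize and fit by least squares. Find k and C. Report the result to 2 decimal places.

With ln qᵢ as the transformed response and ln rᵢ as the regressor:
Over the data: Σln r = 4.9698, Σ(ln r)² = 6.8196, Σln q = 2.9351, Σln r·ln q = 4.4195.
Normal system: [[6.8196, 4.9698]; [4.9698, 5]]·[k, ln C]ᵀ = [4.4195, 2.9351]ᵀ.
Solving (det = 9.3990): k = 0.79908, ln C = -0.20723, so C = exp(-0.20723) = 0.81283.

k = 0.80, C = 0.81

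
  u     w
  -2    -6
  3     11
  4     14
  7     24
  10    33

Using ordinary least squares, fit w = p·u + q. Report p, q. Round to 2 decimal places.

Normal-equation sums: Σu·u = 178, Σu = 22, Σ1 = 5.
Moment sums: Σu·w = 599, Σw = 76.
XᵀX·[p, q]ᵀ = Xᵀw becomes [[178, 22]; [22, 5]]·[p, q]ᵀ = [599, 76]ᵀ.
Determinant 178·5 − 22² = 406.
p = (599·5 − 22·76)/406 = 189/58; q = (178·76 − 22·599)/406 = 25/29.

p = 3.26, q = 0.86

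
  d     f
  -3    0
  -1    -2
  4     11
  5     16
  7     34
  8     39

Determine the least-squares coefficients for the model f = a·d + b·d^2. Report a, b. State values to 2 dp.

Sums needed: Σd·d = 164, Σd·d^2 = 1016, Σd^2·d^2 = 7460.
Moment sums: Σd·f = 676, Σd^2·f = 4736.
Normal equations: [[164, 1016]; [1016, 7460]]·[a, b]ᵀ = [676, 4736]ᵀ.
Determinant 164·7460 − 1016² = 191184.
a = (676·7460 − 1016·4736)/191184 = 14449/11949; b = (164·4736 − 1016·676)/191184 = 5618/11949.

a = 1.21, b = 0.47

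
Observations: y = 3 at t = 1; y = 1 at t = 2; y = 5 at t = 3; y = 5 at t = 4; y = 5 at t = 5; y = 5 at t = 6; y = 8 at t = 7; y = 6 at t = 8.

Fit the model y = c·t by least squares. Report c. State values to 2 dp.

Forming MᵀM = [[204]] and Mᵀy = [199]ᵀ gives MᵀM·[c]ᵀ = Mᵀy.
Hence c = 199 / 204 ≈ 0.97549.

c = 0.98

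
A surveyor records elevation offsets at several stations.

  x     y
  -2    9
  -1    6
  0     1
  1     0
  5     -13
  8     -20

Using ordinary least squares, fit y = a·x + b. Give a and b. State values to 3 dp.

MᵀM·[a, b]ᵀ = Mᵀy reads: 95·a + 11·b = -249;  11·a + 6·b = -17.
det = 95·6 − 11² = 449.
a = ((-249)·6 − 11·(-17))/449 = -1307/449; b = (95·(-17) − 11·(-249))/449 = 1124/449.

a = -2.911, b = 2.503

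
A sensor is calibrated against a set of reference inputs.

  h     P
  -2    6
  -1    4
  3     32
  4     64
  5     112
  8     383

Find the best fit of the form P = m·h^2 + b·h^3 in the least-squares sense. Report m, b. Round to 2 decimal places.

m = 2.07, b = 0.49

Normal-equation sums: Σh^2·h^2 = 5075, Σh^2·h^3 = 37127, Σh^3·h^3 = 282659.
And Σh^2·P = 28652, Σh^3·P = 215004.
Normal equations: [[5075, 37127]; [37127, 282659]]·[m, b]ᵀ = [28652, 215004]ᵀ.
det = 5075·282659 − 37127² = 56080296.
m = (28652·282659 − 37127·215004)/56080296 = 14536520/7010037; b = (5075·215004 − 37127·28652)/56080296 = 3422812/7010037.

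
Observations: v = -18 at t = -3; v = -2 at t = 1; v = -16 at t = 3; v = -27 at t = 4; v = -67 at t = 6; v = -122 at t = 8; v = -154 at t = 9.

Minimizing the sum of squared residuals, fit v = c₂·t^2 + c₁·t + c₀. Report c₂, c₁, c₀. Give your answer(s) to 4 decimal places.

c₂ = -1.9662, c₁ = 0.4785, c₀ = 0.7575

With design matrix X, XᵀX = [[12372, 1522, 216]; [1522, 216, 28]; [216, 28, 7]] and Xᵀv = [-23434, -2868, -406]ᵀ.
Row-reducing yields c₂ = -552426/280961, c₁ = 134431/280961, c₀ = 212826/280961.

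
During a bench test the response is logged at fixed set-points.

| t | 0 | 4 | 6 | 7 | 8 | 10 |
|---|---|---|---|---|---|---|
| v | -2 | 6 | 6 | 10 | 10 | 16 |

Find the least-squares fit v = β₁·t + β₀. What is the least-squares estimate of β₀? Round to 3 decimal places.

The normal system MᵀM·[β₁, β₀]ᵀ = Mᵀv is [[265, 35]; [35, 6]]·[β₁, β₀]ᵀ = [370, 46]ᵀ.
Eliminating β₀: 6·(row 1) − 35·(row 2) gives 365·β₁ = 6·370 − 35·46 = 610, so β₁ = 122/73.
Then β₀ = (46 − 35·(122/73))/6 = -152/73.

β₀ = -2.082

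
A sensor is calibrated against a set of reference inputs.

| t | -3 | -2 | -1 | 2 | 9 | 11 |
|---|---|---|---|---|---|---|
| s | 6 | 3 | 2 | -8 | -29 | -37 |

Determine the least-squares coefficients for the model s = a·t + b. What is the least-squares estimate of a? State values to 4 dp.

Sums needed: Σt·t = 220, Σt = 16, Σ1 = 6.
Right-hand side: Σt·s = -710, Σs = -63.
Determinant 220·6 − 16² = 1064.
a = ((-710)·6 − 16·(-63))/1064 = -813/266; b = (220·(-63) − 16·(-710))/1064 = -625/266.

a = -3.0564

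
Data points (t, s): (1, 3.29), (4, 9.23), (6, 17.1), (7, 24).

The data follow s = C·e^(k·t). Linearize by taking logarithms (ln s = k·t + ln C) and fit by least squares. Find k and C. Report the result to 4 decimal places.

Let Y = ln s. Fitting Y = k·t + ln C by least squares:
Over the data: Σt = 18.0000, Σ(t)² = 102.0000, Σln s = 9.4305, Σt·ln s = 49.3616.
Normal system: [[102.0000, 18.0000]; [18.0000, 4]]·[k, ln C]ᵀ = [49.3616, 9.4305]ᵀ.
Solving (det = 84.0000): k = 0.32973, ln C = 0.87382, so C = exp(0.87382) = 2.39604.

k = 0.3297, C = 2.3960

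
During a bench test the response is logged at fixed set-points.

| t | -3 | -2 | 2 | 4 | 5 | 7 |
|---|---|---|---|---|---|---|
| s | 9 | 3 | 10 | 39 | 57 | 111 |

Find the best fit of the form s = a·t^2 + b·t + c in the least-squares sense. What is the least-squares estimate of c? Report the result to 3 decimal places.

Normal-equation sums: Σt^2·t^2 = 3395, Σt^2·t = 505, Σt^2 = 107, Σt·t = 107, Σt = 13, Σ1 = 6.
Right-hand side: Σt^2·s = 7621, Σt·s = 1205, Σs = 229.
XᵀX·[a, b, c]ᵀ = Xᵀs becomes [[3395, 505, 107]; [505, 107, 13]; [107, 13, 6]]·[a, b, c]ᵀ = [7621, 1205, 229]ᵀ.
Row-reducing yields a = 7747/3872, b = 7971/3872, c = -1911/968.

c = -1.974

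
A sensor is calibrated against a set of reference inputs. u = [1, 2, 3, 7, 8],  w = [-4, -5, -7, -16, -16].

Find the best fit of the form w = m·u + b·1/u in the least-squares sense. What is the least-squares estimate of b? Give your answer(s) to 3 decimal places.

b = -1.910

Normal-equation sums: Σu·u = 127, Σu·1/u = 5, Σ1/u·1/u = 39433/28224.
And Σu·w = -275, Σ1/u·w = -551/42.
det = 127·(39433/28224) − 5² = 4302391/28224.
m = ((-275)·(39433/28224) − 5·(-551/42))/(4302391/28224) = -8992715/4302391; b = (127·(-551/42) − 5·(-275))/(4302391/28224) = -8216544/4302391.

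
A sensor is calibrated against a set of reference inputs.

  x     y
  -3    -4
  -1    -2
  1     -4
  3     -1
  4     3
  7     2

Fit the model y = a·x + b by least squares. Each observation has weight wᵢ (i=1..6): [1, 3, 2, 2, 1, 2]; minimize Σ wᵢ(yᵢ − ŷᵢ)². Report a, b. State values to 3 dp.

The normal system MᵀWM·[a, b]ᵀ = MᵀWy is [[146, 20]; [20, 11]]·[a, b]ᵀ = [44, -13]ᵀ.
Eliminating b: 11·(row 1) − 20·(row 2) gives 1206·a = 11·44 − 20·(-13) = 744, so a = 124/201.
Then b = ((-13) − 20·(124/201))/11 = -463/201.

a = 0.617, b = -2.303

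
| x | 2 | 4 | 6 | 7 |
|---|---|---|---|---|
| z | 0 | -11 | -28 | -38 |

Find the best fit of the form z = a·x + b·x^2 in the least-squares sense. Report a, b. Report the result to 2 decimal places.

Entries of MᵀM: Σx·x = 105, Σx·x^2 = 631, Σx^2·x^2 = 3969.
Right-hand side: Σx·z = -478, Σx^2·z = -3046.
Normal equations: [[105, 631]; [631, 3969]]·[a, b]ᵀ = [-478, -3046]ᵀ.
Determinant 105·3969 − 631² = 18584.
a = ((-478)·3969 − 631·(-3046))/18584 = 6211/4646; b = (105·(-3046) − 631·(-478))/18584 = -4553/4646.

a = 1.34, b = -0.98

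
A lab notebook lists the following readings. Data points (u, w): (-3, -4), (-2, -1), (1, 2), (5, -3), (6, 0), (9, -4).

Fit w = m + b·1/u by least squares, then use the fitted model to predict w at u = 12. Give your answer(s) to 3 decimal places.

The normal system AᵀA·[m, b]ᵀ = Aᵀw is [[6, 29/45]; [29/45, 5837/4050]]·[m, b]ᵀ = [-10, 251/90]ᵀ.
Determinant 6·(5837/4050) − (29/45)² = 3334/405.
m = ((-10)·(5837/4050) − (29/45)·(251/90))/(3334/405) = -65649/33340; b = (6·(251/90) − (29/45)·(-10))/(3334/405) = 9387/3334.
At u = 12: ŵ = (-65649/33340)·(1) + (9387/3334)·(1/12) = -115653/66680.

ŵ = -1.734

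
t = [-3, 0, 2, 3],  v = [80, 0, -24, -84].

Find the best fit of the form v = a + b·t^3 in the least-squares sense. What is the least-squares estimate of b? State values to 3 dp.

b = -3.031

The normal system AᵀA·[a, b]ᵀ = Aᵀv is [[4, 8]; [8, 1522]]·[a, b]ᵀ = [-28, -4620]ᵀ.
det = 4·1522 − 8² = 6024.
a = ((-28)·1522 − 8·(-4620))/6024 = -707/753; b = (4·(-4620) − 8·(-28))/6024 = -2282/753.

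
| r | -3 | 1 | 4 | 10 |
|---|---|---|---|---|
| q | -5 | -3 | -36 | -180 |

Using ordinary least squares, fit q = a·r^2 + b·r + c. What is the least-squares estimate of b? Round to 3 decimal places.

The normal system XᵀX·[a, b, c]ᵀ = Xᵀq is [[10338, 1038, 126]; [1038, 126, 12]; [126, 12, 4]]·[a, b, c]ᵀ = [-18624, -1932, -224]ᵀ.
Solving the 3×3 system (Gaussian elimination) gives a = -2328/1529, b = -394/139, c = 710/1529.

b = -2.835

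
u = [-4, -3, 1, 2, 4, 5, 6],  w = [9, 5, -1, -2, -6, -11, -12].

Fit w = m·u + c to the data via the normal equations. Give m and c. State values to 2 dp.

m = -1.99, c = 0.56

From the data, Σu·u = 107, Σu = 11, Σ1 = 7.
Right-hand side: Σu·w = -207, Σw = -18.
Eliminating c: 7·(row 1) − 11·(row 2) gives 628·m = 7·(-207) − 11·(-18) = -1251, so m = -1251/628.
Then c = ((-18) − 11·(-1251/628))/7 = 351/628.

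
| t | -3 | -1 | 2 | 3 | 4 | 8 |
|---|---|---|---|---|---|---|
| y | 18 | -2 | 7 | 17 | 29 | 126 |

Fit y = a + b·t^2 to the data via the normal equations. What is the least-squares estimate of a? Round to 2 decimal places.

a = -1.81

With design matrix X, XᵀX = [[6, 103]; [103, 4531]] and Xᵀy = [195, 8869]ᵀ.
Δ = 6·4531 − 103² = 16577.
a = (195·4531 − 103·8869)/16577 = -29962/16577; b = (6·8869 − 103·195)/16577 = 33129/16577.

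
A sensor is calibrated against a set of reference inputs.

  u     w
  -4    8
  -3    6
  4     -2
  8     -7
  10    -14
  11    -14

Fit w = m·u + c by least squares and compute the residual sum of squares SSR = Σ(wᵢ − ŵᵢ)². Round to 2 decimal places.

SSR = 11.20

Entries of AᵀA: Σu·u = 326, Σu = 26, Σ1 = 6.
Right-hand side: Σu·w = -408, Σw = -23.
Normal equations: [[326, 26]; [26, 6]]·[m, c]ᵀ = [-408, -23]ᵀ.
det = 326·6 − 26² = 1280.
m = ((-408)·6 − 26·(-23))/1280 = -185/128; c = (326·(-23) − 26·(-408))/1280 = 311/128.
Residuals: -27/128, -49/64, 173/128, 273/128, -253/128, -17/32; SSR = 1433/128.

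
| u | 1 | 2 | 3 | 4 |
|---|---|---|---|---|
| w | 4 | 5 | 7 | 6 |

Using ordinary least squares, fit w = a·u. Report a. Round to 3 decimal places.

a = 1.967

Forming XᵀX = [[30]] and Xᵀw = [59]ᵀ gives XᵀX·[a]ᵀ = Xᵀw.
a = 59/30 = 1.96667.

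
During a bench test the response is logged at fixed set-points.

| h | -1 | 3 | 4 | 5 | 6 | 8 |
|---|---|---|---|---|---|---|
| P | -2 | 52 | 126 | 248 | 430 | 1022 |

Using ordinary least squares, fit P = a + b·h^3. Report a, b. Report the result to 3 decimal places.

Setting ∂/∂a … = 0 gives: 6·a + 943·b = 1876;  943·a + 329251·b = 656614.
(Σ1 = 6, Σh^3 = 943, Σh^3·h^3 = 329251, ΣP = 1876, Σh^3·P = 656614.)
det = 6·329251 − 943² = 1086257.
a = (1876·329251 − 943·656614)/1086257 = -1512126/1086257; b = (6·656614 − 943·1876)/1086257 = 2170616/1086257.

a = -1.392, b = 1.998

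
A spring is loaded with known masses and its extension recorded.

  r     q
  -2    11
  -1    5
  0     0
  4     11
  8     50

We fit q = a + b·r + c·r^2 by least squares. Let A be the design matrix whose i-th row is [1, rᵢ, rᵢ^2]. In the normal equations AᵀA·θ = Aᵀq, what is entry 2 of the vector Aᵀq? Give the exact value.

Entry 2 ↔ basis r, so (Aᵀq)_{2} = Σᵢ (r)·qᵢ = (-2)·(11) + (-1)·(5) + (0)·(0) + (4)·(11) + (8)·(50) = 417.

417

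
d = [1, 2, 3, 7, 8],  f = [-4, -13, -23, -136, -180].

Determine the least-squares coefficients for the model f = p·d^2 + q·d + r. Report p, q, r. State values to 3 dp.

Normal-equation sums: Σd^2·d^2 = 6595, Σd^2·d = 891, Σd^2 = 127, Σd·d = 127, Σd = 21, Σ1 = 5.
Moment sums: Σd^2·f = -18447, Σd·f = -2491, Σf = -356.
Inverting the 3×3 Gram matrix, [p, q, r]ᵀ = [-22001/7118, 20089/7118, -16175/3559]ᵀ.

p = -3.091, q = 2.822, r = -4.545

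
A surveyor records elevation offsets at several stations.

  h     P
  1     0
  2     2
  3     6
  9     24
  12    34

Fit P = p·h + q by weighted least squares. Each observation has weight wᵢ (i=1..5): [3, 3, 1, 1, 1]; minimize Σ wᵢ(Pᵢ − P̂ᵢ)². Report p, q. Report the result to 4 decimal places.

The normal equations are: 249·p + 33·q = 654;  33·p + 9·q = 70.
det = 249·9 − 33² = 1152.
p = (654·9 − 33·70)/1152 = 149/48; q = (249·70 − 33·654)/1152 = -173/48.

p = 3.1042, q = -3.6042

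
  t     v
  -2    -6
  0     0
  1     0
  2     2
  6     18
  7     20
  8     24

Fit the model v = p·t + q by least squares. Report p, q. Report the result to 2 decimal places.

p = 3.08, q = -1.40

Entries of AᵀA: Σt·t = 158, Σt = 22, Σ1 = 7.
For Aᵀv: Σt·v = 456, Σv = 58.
So AᵀA·[p, q]ᵀ = Aᵀv: [[158, 22]; [22, 7]]·[p, q]ᵀ = [456, 58]ᵀ.
Δ = 158·7 − 22² = 622.
p = (456·7 − 22·58)/622 = 958/311; q = (158·58 − 22·456)/622 = -434/311.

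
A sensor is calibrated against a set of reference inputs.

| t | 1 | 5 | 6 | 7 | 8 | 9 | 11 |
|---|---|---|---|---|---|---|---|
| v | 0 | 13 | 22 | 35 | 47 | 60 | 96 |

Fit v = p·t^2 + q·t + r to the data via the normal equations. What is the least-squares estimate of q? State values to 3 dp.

q = -2.448

Forming XᵀX = [[29621, 3257, 377]; [3257, 377, 47]; [377, 47, 7]] and Xᵀv = [22316, 2414, 273]ᵀ gives XᵀX·[p, q, r]ᵀ = Xᵀv.
Row-reducing yields p = 10737/10654, q = -130397/53270, r = 30866/26635.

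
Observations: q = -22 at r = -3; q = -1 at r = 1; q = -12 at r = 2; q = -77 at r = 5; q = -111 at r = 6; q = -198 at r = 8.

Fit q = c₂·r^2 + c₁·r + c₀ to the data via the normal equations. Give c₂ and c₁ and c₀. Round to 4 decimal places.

c₂ = -3.0218, c₁ = -0.8590, c₀ = 2.5590

Sums needed: Σr^2·r^2 = 6115, Σr^2·r = 835, Σr^2 = 139, Σr·r = 139, Σr = 19, Σ1 = 6.
For Aᵀq: Σr^2·q = -18840, Σr·q = -2594, Σq = -421.
Solving the 3×3 system (Gaussian elimination) gives c₂ = -655579/216948, c₁ = -186353/216948, c₀ = 46265/18079.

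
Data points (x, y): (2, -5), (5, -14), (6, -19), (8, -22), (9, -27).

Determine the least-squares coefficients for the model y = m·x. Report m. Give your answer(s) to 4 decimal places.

Sums needed: Σx·x = 210.
Right-hand side: Σx·y = -613.
So MᵀM·[m]ᵀ = Mᵀy: [[210]]·[m]ᵀ = [-613]ᵀ.
m = (-613)/210 = -2.91905.

m = -2.9190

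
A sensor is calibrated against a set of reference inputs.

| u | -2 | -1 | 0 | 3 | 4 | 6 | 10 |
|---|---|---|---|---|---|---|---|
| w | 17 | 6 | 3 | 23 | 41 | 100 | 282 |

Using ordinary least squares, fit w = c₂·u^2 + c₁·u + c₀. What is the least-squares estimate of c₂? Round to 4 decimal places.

The normal equations are: 11650·c₂ + 1298·c₁ + 166·c₀ = 32737;  1298·c₂ + 166·c₁ + 20·c₀ = 3613;  166·c₂ + 20·c₁ + 7·c₀ = 472.
Solving the 3×3 system (Gaussian elimination) gives c₂ = 279977/94008, c₁ = -163027/94008, c₀ = 27527/15668.

c₂ = 2.9782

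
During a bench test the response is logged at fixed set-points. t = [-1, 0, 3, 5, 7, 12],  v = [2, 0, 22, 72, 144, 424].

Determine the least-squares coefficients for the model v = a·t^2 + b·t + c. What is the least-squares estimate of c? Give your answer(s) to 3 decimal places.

From the data, Σt^2·t^2 = 23844, Σt^2·t = 2222, Σt^2 = 228, Σt·t = 228, Σt = 26, Σ1 = 6.
Right-hand side: Σt^2·v = 70112, Σt·v = 6520, Σv = 664.
So XᵀX·[a, b, c]ᵀ = Xᵀv: [[23844, 2222, 228]; [2222, 228, 26]; [228, 26, 6]]·[a, b, c]ᵀ = [70112, 6520, 664]ᵀ.
Row-reducing yields a = 72976/24429, b = -3080/8143, c = -29572/24429.

c = -1.211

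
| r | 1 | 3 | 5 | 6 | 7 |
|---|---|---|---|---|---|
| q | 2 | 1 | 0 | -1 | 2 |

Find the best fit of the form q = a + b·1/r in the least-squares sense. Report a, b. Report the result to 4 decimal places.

a = 0.1068, b = 1.8807

The normal equations are: 5·a + (129/70)·b = 4;  (129/70)·a + (52889/44100)·b = 103/42.
Eliminating b: (52889/44100)·(row 1) − (129/70)·(row 2) gives (28669/11025)·a = (52889/44100)·4 − (129/70)·(103/42) = 12251/44100, so a = 12251/114676.
Then b = ((103/42) − (129/70)·(12251/114676))/(52889/44100) = 107835/57338.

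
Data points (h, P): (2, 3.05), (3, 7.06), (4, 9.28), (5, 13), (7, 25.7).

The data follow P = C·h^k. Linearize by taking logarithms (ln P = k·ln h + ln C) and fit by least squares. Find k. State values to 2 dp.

k = 1.63

Let Y = ln P. Fitting Y = k·ln h + ln C by least squares:
Sums: Σln h = 6.7334, Σ(ln h)² = 9.9861, Σln P = 11.1089, Σln h·ln P = 16.4541.
Normal system: [[9.9861, 6.7334]; [6.7334, 5]]·[k, ln C]ᵀ = [16.4541, 11.1089]ᵀ.
Δ = 9.9861·5 − (6.7334)² = 4.5917; k = (16.4541·5 − 6.7334·11.1089)/4.5917 = 1.62686, ln C = (9.9861·11.1089 − 6.7334·16.4541)/4.5917 = 0.03092.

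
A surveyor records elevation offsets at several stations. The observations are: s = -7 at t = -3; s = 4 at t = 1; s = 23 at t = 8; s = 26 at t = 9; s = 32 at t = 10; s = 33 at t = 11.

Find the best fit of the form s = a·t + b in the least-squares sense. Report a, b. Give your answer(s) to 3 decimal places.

a = 2.875, b = 1.250

From the data, Σt·t = 376, Σt = 36, Σ1 = 6.
Right-hand side: Σt·s = 1126, Σs = 111.
MᵀM·[a, b]ᵀ = Mᵀs becomes [[376, 36]; [36, 6]]·[a, b]ᵀ = [1126, 111]ᵀ.
Determinant 376·6 − 36² = 960.
a = (1126·6 − 36·111)/960 = 23/8; b = (376·111 − 36·1126)/960 = 5/4.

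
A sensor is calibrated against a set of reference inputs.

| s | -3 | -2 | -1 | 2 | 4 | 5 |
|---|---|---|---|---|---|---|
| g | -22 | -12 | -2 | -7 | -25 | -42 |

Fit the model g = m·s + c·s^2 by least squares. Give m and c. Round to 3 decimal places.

m = 1.435, c = -1.967

Normal-equation sums: Σs·s = 59, Σs·s^2 = 161, Σs^2·s^2 = 995.
Moment sums: Σs·g = -232, Σs^2·g = -1726.
Normal equations: [[59, 161]; [161, 995]]·[m, c]ᵀ = [-232, -1726]ᵀ.
Δ = 59·995 − 161² = 32784.
m = ((-232)·995 − 161·(-1726))/32784 = 7841/5464; c = (59·(-1726) − 161·(-232))/32784 = -10747/5464.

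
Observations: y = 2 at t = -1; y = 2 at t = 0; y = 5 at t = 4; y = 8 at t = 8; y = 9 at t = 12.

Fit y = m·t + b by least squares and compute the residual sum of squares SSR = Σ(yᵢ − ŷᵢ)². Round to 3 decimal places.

Sums needed: Σt·t = 225, Σt = 23, Σ1 = 5.
For Mᵀy: Σt·y = 190, Σy = 26.
So MᵀM·[m, b]ᵀ = Mᵀy: [[225, 23]; [23, 5]]·[m, b]ᵀ = [190, 26]ᵀ.
det = 225·5 − 23² = 596.
m = (190·5 − 23·26)/596 = 88/149; b = (225·26 − 23·190)/596 = 370/149.
Residuals: 16/149, -72/149, 23/149, 118/149, -85/149; SSR = 182/149.

SSR = 1.221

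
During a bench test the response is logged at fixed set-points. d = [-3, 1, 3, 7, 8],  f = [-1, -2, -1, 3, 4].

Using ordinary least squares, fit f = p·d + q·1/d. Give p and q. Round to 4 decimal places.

From the data, Σd·d = 132, Σd·1/d = 5, Σ1/d·1/d = 35513/28224.
Moment sums: Σd·f = 51, Σ1/d·f = -15/14.
AᵀA·[p, q]ᵀ = Aᵀf becomes [[132, 5]; [5, 35513/28224]]·[p, q]ᵀ = [51, -15/14]ᵀ.
Determinant 132·(35513/28224) − 5² = 331843/2352.
p = (51·(35513/28224) − 5·(-15/14))/(331843/2352) = 654121/1327372; q = (132·(-15/14) − 5·51)/(331843/2352) = -932400/331843.

p = 0.4928, q = -2.8098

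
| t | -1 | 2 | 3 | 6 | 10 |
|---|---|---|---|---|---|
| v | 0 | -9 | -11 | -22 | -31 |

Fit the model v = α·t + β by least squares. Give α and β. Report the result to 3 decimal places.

α = -2.871, β = -3.114

The normal equations are: 150·α + 20·β = -493;  20·α + 5·β = -73.
(Σt·t = 150, Σt = 20, Σ1 = 5, Σt·v = -493, Σv = -73.)
Eliminating β: 5·(row 1) − 20·(row 2) gives 350·α = 5·(-493) − 20·(-73) = -1005, so α = -201/70.
Then β = ((-73) − 20·(-201/70))/5 = -109/35.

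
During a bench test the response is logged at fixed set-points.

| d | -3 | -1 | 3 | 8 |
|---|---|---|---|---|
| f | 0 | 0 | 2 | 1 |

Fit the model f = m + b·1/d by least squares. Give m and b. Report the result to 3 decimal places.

m = 1.053, b = 1.384

With design matrix M, MᵀM = [[4, -7/8]; [-7/8, 713/576]] and Mᵀf = [3, 19/24]ᵀ.
Eliminating b: (713/576)·(row 1) − (-7/8)·(row 2) gives (2411/576)·m = (713/576)·3 − (-7/8)·(19/24) = 141/32, so m = 2538/2411.
Then b = ((19/24) − (-7/8)·(2538/2411))/(713/576) = 3336/2411.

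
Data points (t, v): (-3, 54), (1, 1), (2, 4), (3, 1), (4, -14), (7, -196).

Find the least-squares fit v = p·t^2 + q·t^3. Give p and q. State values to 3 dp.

Entries of MᵀM: Σt^2·t^2 = 2836, Σt^2·t^3 = 17864, Σt^3·t^3 = 123268.
Moment sums: Σt^2·v = -9316, Σt^3·v = -69522.
Normal equations: [[2836, 17864]; [17864, 123268]]·[p, q]ᵀ = [-9316, -69522]ᵀ.
det = 2836·123268 − 17864² = 30465552.
p = ((-9316)·123268 − 17864·(-69522))/30465552 = 5848520/1904097; q = (2836·(-69522) − 17864·(-9316))/30465552 = -3842921/3808194.

p = 3.072, q = -1.009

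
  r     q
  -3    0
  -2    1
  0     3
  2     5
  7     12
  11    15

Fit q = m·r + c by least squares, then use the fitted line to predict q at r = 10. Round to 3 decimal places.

With design matrix X, XᵀX = [[187, 15]; [15, 6]] and Xᵀq = [257, 36]ᵀ.
det = 187·6 − 15² = 897.
m = (257·6 − 15·36)/897 = 334/299; c = (187·36 − 15·257)/897 = 959/299.
At r = 10: q̂ = (334/299)·(10) + (959/299)·(1) = 4299/299.

q̂ = 14.378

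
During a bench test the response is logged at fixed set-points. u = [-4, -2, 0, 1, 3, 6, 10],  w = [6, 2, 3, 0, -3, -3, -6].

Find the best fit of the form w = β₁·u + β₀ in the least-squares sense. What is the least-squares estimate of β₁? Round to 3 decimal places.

The normal equations are: 166·β₁ + 14·β₀ = -115;  14·β₁ + 7·β₀ = -1.
det = 166·7 − 14² = 966.
β₁ = ((-115)·7 − 14·(-1))/966 = -113/138; β₀ = (166·(-1) − 14·(-115))/966 = 722/483.

β₁ = -0.819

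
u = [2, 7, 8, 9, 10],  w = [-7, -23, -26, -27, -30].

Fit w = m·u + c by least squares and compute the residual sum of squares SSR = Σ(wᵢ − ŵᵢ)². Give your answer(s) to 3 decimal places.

SSR = 3.588

Entries of XᵀX: Σu·u = 298, Σu = 36, Σ1 = 5.
Right-hand side: Σu·w = -926, Σw = -113.
XᵀX·[m, c]ᵀ = Xᵀw becomes [[298, 36]; [36, 5]]·[m, c]ᵀ = [-926, -113]ᵀ.
Eliminating c: 5·(row 1) − 36·(row 2) gives 194·m = 5·(-926) − 36·(-113) = -562, so m = -281/97.
Then c = ((-113) − 36·(-281/97))/5 = -169/97.
Residuals: 52/97, -95/97, -105/97, 79/97, 69/97; SSR = 348/97.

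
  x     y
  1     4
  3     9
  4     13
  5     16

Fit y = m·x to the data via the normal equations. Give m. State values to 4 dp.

m = 3.1961

Entries of AᵀA: Σx·x = 51.
And Σx·y = 163.
AᵀA·[m]ᵀ = Aᵀy becomes [[51]]·[m]ᵀ = [163]ᵀ.
m = 163/51 = 3.19608.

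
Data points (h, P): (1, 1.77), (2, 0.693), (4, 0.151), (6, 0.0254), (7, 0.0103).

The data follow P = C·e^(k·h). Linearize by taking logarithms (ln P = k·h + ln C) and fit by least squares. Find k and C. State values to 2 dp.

k = -0.85, C = 4.08

With ln Pᵢ as the transformed response and hᵢ as the regressor:
XᵀX = [[106.0000, 20.0000]; [20.0000, 5]], rhs = [-61.7917, -9.9348]ᵀ  (here Σh = 20.0000, Σ(h)² = 106.0000, Σln P = -9.9348, Σh·ln P = -61.7917).
Slope k = (n·Σh·ln P − Σh·Σln P)/(n·Σ(h)² − (Σh)²) = (5·-61.7917 − 20.0000·-9.9348)/130.0000 = -0.84817; ln C = (Σln P − k·Σh)/n = 1.40570, so C = exp(1.40570) = 4.07838.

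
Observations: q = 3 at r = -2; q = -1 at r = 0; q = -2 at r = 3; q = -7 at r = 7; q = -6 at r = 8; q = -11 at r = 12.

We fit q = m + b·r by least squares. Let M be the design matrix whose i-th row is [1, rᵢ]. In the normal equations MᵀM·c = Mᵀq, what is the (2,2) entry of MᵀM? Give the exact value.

Row 2 ↔ basis r, column 2 ↔ basis r, so (MᵀM)_{2,2} = Σᵢ (r)·(r) = (-2)·(-2) + (0)·(0) + (3)·(3) + (7)·(7) + (8)·(8) + (12)·(12) = 270.

270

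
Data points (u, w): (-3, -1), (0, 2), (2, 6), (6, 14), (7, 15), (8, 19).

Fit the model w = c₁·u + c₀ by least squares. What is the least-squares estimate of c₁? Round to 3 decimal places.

c₁ = 1.811

Compute the Gram sums: Σu·u = 162, Σu = 20, Σ1 = 6.
Right-hand side: Σu·w = 356, Σw = 55.
det = 162·6 − 20² = 572.
c₁ = (356·6 − 20·55)/572 = 259/143; c₀ = (162·55 − 20·356)/572 = 895/286.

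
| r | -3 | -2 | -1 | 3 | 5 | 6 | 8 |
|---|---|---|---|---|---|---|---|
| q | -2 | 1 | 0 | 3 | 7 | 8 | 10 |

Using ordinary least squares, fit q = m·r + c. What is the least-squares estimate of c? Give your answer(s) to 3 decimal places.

c = 1.513

With design matrix A, AᵀA = [[148, 16]; [16, 7]] and Aᵀq = [176, 27]ᵀ.
det = 148·7 − 16² = 780.
m = (176·7 − 16·27)/780 = 40/39; c = (148·27 − 16·176)/780 = 59/39.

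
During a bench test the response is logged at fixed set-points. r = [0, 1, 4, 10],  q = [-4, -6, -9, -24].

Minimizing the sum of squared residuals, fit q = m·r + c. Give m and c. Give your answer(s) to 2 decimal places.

The normal system MᵀM·[m, c]ᵀ = Mᵀq is [[117, 15]; [15, 4]]·[m, c]ᵀ = [-282, -43]ᵀ.
det = 117·4 − 15² = 243.
m = ((-282)·4 − 15·(-43))/243 = -161/81; c = (117·(-43) − 15·(-282))/243 = -89/27.

m = -1.99, c = -3.30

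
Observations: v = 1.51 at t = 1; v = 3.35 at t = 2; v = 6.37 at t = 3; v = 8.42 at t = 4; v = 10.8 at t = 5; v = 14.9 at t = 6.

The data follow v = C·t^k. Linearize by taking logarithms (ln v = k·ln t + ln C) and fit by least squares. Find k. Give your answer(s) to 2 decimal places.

Taking logs, ln v = k·ln t + ln C, so regress ln v on ln t.
AᵀA = [[9.4099, 6.5793]; [6.5793, 6]], rhs = [14.4958, 10.6842]ᵀ  (here Σln t = 6.5793, Σ(ln t)² = 9.4099, Σln v = 10.6842, Σln t·ln v = 14.4958).
Solving (det = 13.1729): k = 1.26628, ln C = 0.39217.

k = 1.27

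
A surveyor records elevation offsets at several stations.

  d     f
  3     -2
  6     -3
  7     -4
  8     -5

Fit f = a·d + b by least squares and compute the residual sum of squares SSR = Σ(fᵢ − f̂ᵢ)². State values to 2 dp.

Compute the Gram sums: Σd·d = 158, Σd = 24, Σ1 = 4.
Moment sums: Σd·f = -92, Σf = -14.
XᵀX·[a, b]ᵀ = Xᵀf becomes [[158, 24]; [24, 4]]·[a, b]ᵀ = [-92, -14]ᵀ.
Determinant 158·4 − 24² = 56.
a = ((-92)·4 − 24·(-14))/56 = -4/7; b = (158·(-14) − 24·(-92))/56 = -1/14.
Residuals: -3/14, 1/2, 1/14, -5/14; SSR = 3/7.

SSR = 0.43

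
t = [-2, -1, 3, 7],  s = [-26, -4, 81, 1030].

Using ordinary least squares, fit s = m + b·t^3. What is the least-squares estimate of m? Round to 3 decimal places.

m = -1.068

The normal system XᵀX·[m, b]ᵀ = Xᵀs is [[4, 361]; [361, 118443]]·[m, b]ᵀ = [1081, 355689]ᵀ.
Eliminating b: 118443·(row 1) − 361·(row 2) gives 343451·m = 118443·1081 − 361·355689 = -366846, so m = -366846/343451.
Then b = (355689 − 361·(-366846/343451))/118443 = 1032515/343451.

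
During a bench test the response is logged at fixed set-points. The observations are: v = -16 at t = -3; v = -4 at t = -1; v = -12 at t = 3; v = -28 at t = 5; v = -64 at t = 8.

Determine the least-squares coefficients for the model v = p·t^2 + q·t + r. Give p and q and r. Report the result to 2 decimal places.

Normal-equation sums: Σt^2·t^2 = 4884, Σt^2·t = 636, Σt^2 = 108, Σt·t = 108, Σt = 12, Σ1 = 5.
And Σt^2·v = -5052, Σt·v = -636, Σv = -124.
Inverting the 3×3 Gram matrix, [p, q, r]ᵀ = [-150/149, 77/149, -640/149]ᵀ.

p = -1.01, q = 0.52, r = -4.30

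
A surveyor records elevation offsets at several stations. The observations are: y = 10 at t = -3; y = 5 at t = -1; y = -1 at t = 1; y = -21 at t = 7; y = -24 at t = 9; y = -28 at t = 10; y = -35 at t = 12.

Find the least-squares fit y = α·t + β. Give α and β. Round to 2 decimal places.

The normal equations are: 385·α + 35·β = -1099;  35·α + 7·β = -94.
Eliminating β: 7·(row 1) − 35·(row 2) gives 1470·α = 7·(-1099) − 35·(-94) = -4403, so α = -629/210.
Then β = ((-94) − 35·(-629/210))/7 = 65/42.

α = -3.00, β = 1.55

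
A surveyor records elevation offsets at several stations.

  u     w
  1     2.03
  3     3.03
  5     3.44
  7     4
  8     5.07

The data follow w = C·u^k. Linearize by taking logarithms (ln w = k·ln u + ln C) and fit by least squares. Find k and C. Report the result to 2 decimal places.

k = 0.39, C = 1.98

Taking logs, ln w = k·ln u + ln C, so regress ln w on ln u.
Σln u = 6.7334, Σ(ln u)² = 11.9079, Σln w = 6.0617, Σln u·ln w = 9.2795.
Equations: 11.9079·k + 6.7334·ln C = 9.2795;  6.7334·k + 5·ln C = 6.0617.
Slope k = (n·Σln u·ln w − Σln u·Σln w)/(n·Σ(ln u)² − (Σln u)²) = (5·9.2795 − 6.7334·6.0617)/14.2007 = 0.39307; ln C = (Σln w − k·Σln u)/n = 0.68301, so C = exp(0.68301) = 1.97982.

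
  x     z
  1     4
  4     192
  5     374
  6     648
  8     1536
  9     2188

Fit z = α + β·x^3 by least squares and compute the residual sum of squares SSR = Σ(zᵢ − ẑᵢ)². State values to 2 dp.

SSR = 2.57

The normal equations are: 6·α + 1647·β = 4942;  1647·α + 859963·β = 2580494.
(Σ1 = 6, Σx^3 = 1647, Σx^3·x^3 = 859963, Σz = 4942, Σx^3·z = 2580494.)
Δ = 6·859963 − 1647² = 2447169.
α = (4942·859963 − 1647·2580494)/2447169 = -136472/2447169; β = (6·2580494 − 1647·4942)/2447169 = 2447830/815723.
Residuals: 2581658/2447169, 9560/2447169, -2558572/2447169, -291856/2447169, -878824/2447169, 1138034/2447169; SSR = 6278264/2447169.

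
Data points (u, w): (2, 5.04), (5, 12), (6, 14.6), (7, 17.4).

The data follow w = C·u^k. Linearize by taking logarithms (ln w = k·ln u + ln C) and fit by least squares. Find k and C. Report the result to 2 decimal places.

k = 0.98, C = 2.54

Linearized form: ln w = k·ln u + ln C. From the 4 transformed points,
Over the data: Σln u = 6.0403, Σ(ln u)² = 10.0677, Σln w = 9.6398, Σln u·ln w = 15.4826.
Normal system: [[10.0677, 6.0403]; [6.0403, 4]]·[k, ln C]ᵀ = [15.4826, 9.6398]ᵀ.
Slope k = (n·Σln u·ln w − Σln u·Σln w)/(n·Σ(ln u)² − (Σln u)²) = (4·15.4826 − 6.0403·9.6398)/3.7862 = 0.97815; ln C = (Σln w − k·Σln u)/n = 0.93288, so C = exp(0.93288) = 2.54181.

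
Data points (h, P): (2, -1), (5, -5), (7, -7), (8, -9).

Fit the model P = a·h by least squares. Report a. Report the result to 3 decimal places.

Forming AᵀA = [[142]] and AᵀP = [-148]ᵀ gives AᵀA·[a]ᵀ = AᵀP.
a = (-148)/142 = -1.04225.

a = -1.042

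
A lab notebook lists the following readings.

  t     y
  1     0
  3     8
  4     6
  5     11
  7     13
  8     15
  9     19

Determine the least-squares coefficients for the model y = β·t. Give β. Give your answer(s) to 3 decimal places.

Sums needed: Σt·t = 245.
Moment sums: Σt·y = 485.
So XᵀX·[β]ᵀ = Xᵀy: [[245]]·[β]ᵀ = [485]ᵀ.
Hence β = 485 / 245 ≈ 1.97959.

β = 1.980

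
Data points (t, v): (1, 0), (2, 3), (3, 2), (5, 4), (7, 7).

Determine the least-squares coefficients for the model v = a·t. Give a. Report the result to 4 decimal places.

a = 0.9205

With design matrix A, AᵀA = [[88]] and Aᵀv = [81]ᵀ.
Hence a = 81 / 88 ≈ 0.920455.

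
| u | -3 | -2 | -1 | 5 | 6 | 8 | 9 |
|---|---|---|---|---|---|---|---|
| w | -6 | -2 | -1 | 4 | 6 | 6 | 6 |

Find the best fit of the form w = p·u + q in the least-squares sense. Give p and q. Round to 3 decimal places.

XᵀX·[p, q]ᵀ = Xᵀw reads: 220·p + 22·q = 181;  22·p + 7·q = 13.
Eliminating q: 7·(row 1) − 22·(row 2) gives 1056·p = 7·181 − 22·13 = 981, so p = 327/352.
Then q = (13 − 22·(327/352))/7 = -17/16.

p = 0.929, q = -1.063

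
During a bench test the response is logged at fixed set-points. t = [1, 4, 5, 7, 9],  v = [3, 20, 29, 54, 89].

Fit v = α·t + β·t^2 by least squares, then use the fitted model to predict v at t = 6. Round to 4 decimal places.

Compute the Gram sums: Σt·t = 172, Σt·t^2 = 1262, Σt^2·t^2 = 9844.
Moment sums: Σt·v = 1407, Σt^2·v = 10903.
Δ = 172·9844 − 1262² = 100524.
α = (1407·9844 − 1262·10903)/100524 = 45461/50262; β = (172·10903 − 1262·1407)/100524 = 49841/50262.
At t = 6: v̂ = (45461/50262)·(6) + (49841/50262)·(36) = 344507/8377.

v̂ = 41.1253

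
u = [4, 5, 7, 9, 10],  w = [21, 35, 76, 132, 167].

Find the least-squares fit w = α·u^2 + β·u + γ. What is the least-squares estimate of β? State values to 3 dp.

β = -3.978

From the data, Σu^2·u^2 = 19843, Σu^2·u = 2261, Σu^2 = 271, Σu·u = 271, Σu = 35, Σ1 = 5.
For Mᵀw: Σu^2·w = 32327, Σu·w = 3649, Σw = 431.
So MᵀM·[α, β, γ]ᵀ = Mᵀw: [[19843, 2261, 271]; [2261, 271, 35]; [271, 35, 5]]·[α, β, γ]ᵀ = [32327, 3649, 431]ᵀ.
Row-reducing yields α = 99/49, β = -362/91, γ = 2892/637.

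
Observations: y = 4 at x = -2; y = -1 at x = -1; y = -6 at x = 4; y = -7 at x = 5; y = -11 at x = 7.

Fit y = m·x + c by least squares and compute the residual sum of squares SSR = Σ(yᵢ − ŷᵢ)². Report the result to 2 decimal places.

The normal system MᵀM·[m, c]ᵀ = Mᵀy is [[95, 13]; [13, 5]]·[m, c]ᵀ = [-143, -21]ᵀ.
Eliminating c: 5·(row 1) − 13·(row 2) gives 306·m = 5·(-143) − 13·(-21) = -442, so m = -13/9.
Then c = ((-21) − 13·(-13/9))/5 = -4/9.
Residuals: 14/9, -2, 2/9, 2/3, -4/9; SSR = 64/9.

SSR = 7.11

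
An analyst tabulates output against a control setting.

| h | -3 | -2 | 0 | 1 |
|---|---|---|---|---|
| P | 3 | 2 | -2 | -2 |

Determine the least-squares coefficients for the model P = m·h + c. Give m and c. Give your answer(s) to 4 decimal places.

Entries of AᵀA: Σh·h = 14, Σh = -4, Σ1 = 4.
For AᵀP: Σh·P = -15, ΣP = 1.
AᵀA·[m, c]ᵀ = AᵀP becomes [[14, -4]; [-4, 4]]·[m, c]ᵀ = [-15, 1]ᵀ.
Eliminating c: 4·(row 1) − (-4)·(row 2) gives 40·m = 4·(-15) − (-4)·1 = -56, so m = -7/5.
Then c = (1 − (-4)·(-7/5))/4 = -23/20.

m = -1.4000, c = -1.1500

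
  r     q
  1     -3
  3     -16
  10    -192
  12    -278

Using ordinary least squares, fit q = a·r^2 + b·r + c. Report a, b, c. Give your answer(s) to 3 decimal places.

a = -2.028, b = 1.320, c = -2.066

With design matrix M, MᵀM = [[30818, 2756, 254]; [2756, 254, 26]; [254, 26, 4]] and Mᵀq = [-59379, -5307, -489]ᵀ.
Row-reducing yields a = -73/36, b = 4039/3060, c = -2107/1020.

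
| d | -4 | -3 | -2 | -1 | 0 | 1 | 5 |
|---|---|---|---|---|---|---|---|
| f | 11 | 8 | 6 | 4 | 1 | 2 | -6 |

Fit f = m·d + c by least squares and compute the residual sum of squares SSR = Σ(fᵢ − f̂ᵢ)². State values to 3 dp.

SSR = 5.745

Compute the Gram sums: Σd·d = 56, Σd = -4, Σ1 = 7.
And Σd·f = -112, Σf = 26.
Eliminating c: 7·(row 1) − (-4)·(row 2) gives 376·m = 7·(-112) − (-4)·26 = -680, so m = -85/47.
Then c = (26 − (-4)·(-85/47))/7 = 126/47.
Residuals: 51/47, -5/47, -14/47, -23/47, -79/47, 53/47, 17/47; SSR = 270/47.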